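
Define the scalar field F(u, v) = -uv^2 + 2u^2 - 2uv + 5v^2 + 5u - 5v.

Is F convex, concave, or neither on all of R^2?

neither

The term -uv^2 is cubic, so the Hessian is not constant.
∂²F/∂v² = -2u + 10, which takes both signs as u varies (negative for sufficiently large u). A diagonal entry of the Hessian changing sign means the Hessian is neither positive- nor negative-semidefinite on all of R^2.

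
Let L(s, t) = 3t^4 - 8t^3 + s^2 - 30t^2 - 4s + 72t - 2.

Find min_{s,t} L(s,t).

-158

L(s,t) separates as P(s) + Q(t) − 2, so its minimum is min P + min Q − 2.
P'(s) = 2s - 4 vanishes at s ∈ {2}; Q'(t) = 12(t - 3)(t - 1)(t + 2) vanishes at t ∈ {-2, 1, 3}.
Local minima of P (where P''>0): P(2)=-4. Local minima of Q: Q(-2)=-152, Q(3)=-27.
So the global minimum of L is P(2) + Q(-2) − 2 = -4 − 152 − 2 = -158, attained at (2, -2).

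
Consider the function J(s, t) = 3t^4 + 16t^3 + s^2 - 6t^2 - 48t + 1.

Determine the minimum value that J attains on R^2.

-159

J(s,t) separates as P(s) + Q(t) + 1, so its minimum is min P + min Q + 1.
P'(s) = 2s vanishes at s ∈ {0}; Q'(t) = 12(t - 1)(t + 1)(t + 4) vanishes at t ∈ {-4, -1, 1}.
Local minima of P (where P''>0): P(0)=0. Local minima of Q: Q(-4)=-160, Q(1)=-35.
So the global minimum of J is P(0) + Q(-4) + 1 = 0 − 160 + 1 = -159, attained at (0, -4).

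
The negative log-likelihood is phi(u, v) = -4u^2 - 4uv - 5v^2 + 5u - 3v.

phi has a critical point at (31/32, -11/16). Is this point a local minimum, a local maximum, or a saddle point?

local maximum

The Hessian of phi is constant: H = [[-8, -4], [-4, -10]].
det(H) = (-8)·(-10) − (-4)² = 64.
det(H) > 0 and tr(H) = -18 < 0, so H is negative definite and the point is a local maximum.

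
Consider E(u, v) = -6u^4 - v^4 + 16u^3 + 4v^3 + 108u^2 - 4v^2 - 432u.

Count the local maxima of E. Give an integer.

E separates as a function of u plus a function of v, so ∇E=0 decouples.
∂E/∂u = -24(u - 3)(u - 2)(u + 3) = 0 at u ∈ {-3, 2, 3}; ∂E/∂v = -4v(v - 2)(v - 1) = 0 at v ∈ {0, 1, 2}.
The Hessian is diagonal: diag(E_uu, E_vv). Second derivatives: E_uu(-3)=-720, E_uu(2)=120, E_uu(3)=-144; E_vv(0)=-8, E_vv(1)=4, E_vv(2)=-8.
Local maxima occur where both diagonal entries negative: (-3, 0), (-3, 2), (3, 0), (3, 2). Count: 4.

4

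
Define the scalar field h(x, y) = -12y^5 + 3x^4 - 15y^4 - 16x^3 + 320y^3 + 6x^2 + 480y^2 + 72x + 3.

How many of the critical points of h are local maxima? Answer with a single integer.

h separates as a function of x plus a function of y, so ∇h=0 decouples.
∂h/∂x = 12(x - 3)(x - 2)(x + 1) = 0 at x ∈ {-1, 2, 3}; ∂h/∂y = -60y(y - 4)(y + 1)(y + 4) = 0 at y ∈ {-4, -1, 0, 4}.
The Hessian is diagonal: diag(h_xx, h_yy). Second derivatives: h_xx(-1)=144, h_xx(2)=-36, h_xx(3)=48; h_yy(-4)=5760, h_yy(-1)=-900, h_yy(0)=960, h_yy(4)=-9600.
Local maxima occur where both diagonal entries negative: (2, -1), (2, 4). Count: 2.

2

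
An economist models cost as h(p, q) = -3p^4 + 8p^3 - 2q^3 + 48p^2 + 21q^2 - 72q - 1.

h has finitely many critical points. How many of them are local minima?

h separates as a function of p plus a function of q, so ∇h=0 decouples.
∂h/∂p = -12p(p - 4)(p + 2) = 0 at p ∈ {-2, 0, 4}; ∂h/∂q = -6(q - 4)(q - 3) = 0 at q ∈ {3, 4}.
The Hessian is diagonal: diag(h_pp, h_qq). Second derivatives: h_pp(-2)=-144, h_pp(0)=96, h_pp(4)=-288; h_qq(3)=6, h_qq(4)=-6.
Local minima occur where both diagonal entries positive: (0, 3). Count: 1.

1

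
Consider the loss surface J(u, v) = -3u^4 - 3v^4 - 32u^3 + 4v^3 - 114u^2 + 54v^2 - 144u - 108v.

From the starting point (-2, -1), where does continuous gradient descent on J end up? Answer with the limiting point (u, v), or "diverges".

J is separable, so gradient descent decouples: u follows -∂J/∂u, v follows -∂J/∂v.
∂J/∂u = -12(u + 1)(u + 3)(u + 4); at u=-2 this is 24, so u decreases.
∂J/∂v = -12(v - 3)(v - 1)(v + 3); at v=-1 this is -192, so v increases.
u converges to its nearest critical value -3 (a local min of the u-part); v converges to 1. The iterate converges to (-3, 1).

(-3, 1)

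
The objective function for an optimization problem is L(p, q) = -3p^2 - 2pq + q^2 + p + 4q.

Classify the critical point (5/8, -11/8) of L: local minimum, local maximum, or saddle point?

The Hessian of L is constant: H = [[-6, -2], [-2, 2]].
det(H) = (-6)·2 − (-2)² = -16.
Since det(H) < 0, H is indefinite and the critical point is a saddle point.

saddle point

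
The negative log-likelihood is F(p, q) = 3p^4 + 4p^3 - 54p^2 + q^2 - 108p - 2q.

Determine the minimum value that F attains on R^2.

-460

F(p,q) separates as A(p) + B(q), so its minimum is min A + min B.
A'(p) = 12(p - 3)(p + 1)(p + 3) vanishes at p ∈ {-3, -1, 3}; B'(q) = 2q - 2 vanishes at q ∈ {1}.
Local minima of A (where A''>0): A(-3)=-27, A(3)=-459. Local minima of B: B(1)=-1.
So the global minimum of F is A(3) + B(1) = -459 − 1 = -460, attained at (3, 1).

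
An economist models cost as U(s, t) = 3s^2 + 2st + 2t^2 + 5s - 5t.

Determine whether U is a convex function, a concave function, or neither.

U is quadratic, so its Hessian is the constant matrix H = [[6, 2], [2, 4]].
det(H) = 20, tr(H) = 10.
det(H) > 0 and tr(H) > 0, so H is positive definite everywhere: convex.

convex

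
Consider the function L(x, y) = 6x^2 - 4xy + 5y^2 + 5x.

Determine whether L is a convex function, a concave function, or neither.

L is quadratic, so its Hessian is the constant matrix H = [[12, -4], [-4, 10]].
det(H) = 104, tr(H) = 22.
det(H) > 0 and tr(H) > 0, so H is positive definite everywhere: convex.

convex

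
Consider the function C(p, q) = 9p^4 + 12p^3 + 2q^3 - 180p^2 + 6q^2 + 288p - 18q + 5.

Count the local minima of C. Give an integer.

2

C separates as a function of p plus a function of q, so ∇C=0 decouples.
∂C/∂p = 36(p - 2)(p - 1)(p + 4) = 0 at p ∈ {-4, 1, 2}; ∂C/∂q = 6(q - 1)(q + 3) = 0 at q ∈ {-3, 1}.
The Hessian is diagonal: diag(C_pp, C_qq). Second derivatives: C_pp(-4)=1080, C_pp(1)=-180, C_pp(2)=216; C_qq(-3)=-24, C_qq(1)=24.
Local minima occur where both diagonal entries positive: (-4, 1), (2, 1). Count: 2.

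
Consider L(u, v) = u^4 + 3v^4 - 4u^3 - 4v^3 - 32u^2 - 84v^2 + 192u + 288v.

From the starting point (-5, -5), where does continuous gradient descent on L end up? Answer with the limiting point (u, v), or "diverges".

(-4, -4)

L is separable, so gradient descent decouples: u follows -∂L/∂u, v follows -∂L/∂v.
∂L/∂u = 4(u - 4)(u - 3)(u + 4); at u=-5 this is -288, so u increases.
∂L/∂v = 12(v - 3)(v - 2)(v + 4); at v=-5 this is -672, so v increases.
u converges to its nearest critical value -4 (a local min of the u-part); v converges to -4. The iterate converges to (-4, -4).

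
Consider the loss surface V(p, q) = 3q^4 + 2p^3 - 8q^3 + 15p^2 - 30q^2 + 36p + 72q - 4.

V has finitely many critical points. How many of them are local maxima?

1

V separates as a function of p plus a function of q, so ∇V=0 decouples.
∂V/∂p = 6(p + 2)(p + 3) = 0 at p ∈ {-3, -2}; ∂V/∂q = 12(q - 3)(q - 1)(q + 2) = 0 at q ∈ {-2, 1, 3}.
The Hessian is diagonal: diag(V_pp, V_qq). Second derivatives: V_pp(-3)=-6, V_pp(-2)=6; V_qq(-2)=180, V_qq(1)=-72, V_qq(3)=120.
Local maxima occur where both diagonal entries negative: (-3, 1). Count: 1.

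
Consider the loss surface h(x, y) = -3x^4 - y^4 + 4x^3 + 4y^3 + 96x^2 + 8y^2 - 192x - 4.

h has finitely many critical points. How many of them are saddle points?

4

h separates as a function of x plus a function of y, so ∇h=0 decouples.
∂h/∂x = -12(x - 4)(x - 1)(x + 4) = 0 at x ∈ {-4, 1, 4}; ∂h/∂y = -4y(y - 4)(y + 1) = 0 at y ∈ {-1, 0, 4}.
The Hessian is diagonal: diag(h_xx, h_yy). Second derivatives: h_xx(-4)=-480, h_xx(1)=180, h_xx(4)=-288; h_yy(-1)=-20, h_yy(0)=16, h_yy(4)=-80.
Saddle points occur where the two diagonal entries have opposite signs: (-4, 0), (1, -1), (1, 4), (4, 0). Count: 4.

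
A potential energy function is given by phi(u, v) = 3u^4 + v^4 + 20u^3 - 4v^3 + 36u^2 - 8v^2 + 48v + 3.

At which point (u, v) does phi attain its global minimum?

(0, -2)

phi(u,v) separates as P(u) + Q(v) + 3, so its minimum is min P + min Q + 3.
P'(u) = 12u(u + 2)(u + 3) vanishes at u ∈ {-3, -2, 0}; Q'(v) = 4(v - 3)(v - 2)(v + 2) vanishes at v ∈ {-2, 2, 3}.
Local minima of P (where P''>0): P(-3)=27, P(0)=0. Local minima of Q: Q(-2)=-80, Q(3)=45.
So the global minimum of phi is P(0) + Q(-2) + 3 = 0 − 80 + 3 = -77, attained at (0, -2).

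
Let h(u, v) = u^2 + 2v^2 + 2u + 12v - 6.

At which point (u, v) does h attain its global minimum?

h(u,v) separates as P(u) + Q(v) − 6, so its minimum is min P + min Q − 6.
P'(u) = 2u + 2 vanishes at u ∈ {-1}; Q'(v) = 4v + 12 vanishes at v ∈ {-3}.
Local minima of P (where P''>0): P(-1)=-1. Local minima of Q: Q(-3)=-18.
So the global minimum of h is P(-1) + Q(-3) − 6 = -1 − 18 − 6 = -25, attained at (-1, -3).

(-1, -3)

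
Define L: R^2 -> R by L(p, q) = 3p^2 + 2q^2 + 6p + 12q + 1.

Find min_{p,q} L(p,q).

-20

L(p,q) separates as A(p) + B(q) + 1, so its minimum is min A + min B + 1.
A'(p) = 6p + 6 vanishes at p ∈ {-1}; B'(q) = 4q + 12 vanishes at q ∈ {-3}.
Local minima of A (where A''>0): A(-1)=-3. Local minima of B: B(-3)=-18.
So the global minimum of L is A(-1) + B(-3) + 1 = -3 − 18 + 1 = -20, attained at (-1, -3).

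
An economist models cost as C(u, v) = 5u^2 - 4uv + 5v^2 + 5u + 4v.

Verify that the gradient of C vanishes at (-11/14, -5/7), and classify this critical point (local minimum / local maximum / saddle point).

local minimum

∇C = (10u - 4v + 5, -4u + 10v + 4); substituting (-11/14, -5/7) gives ∇C = (0, 0), so (-11/14, -5/7) is indeed a critical point.
The Hessian of C is constant: H = [[10, -4], [-4, 10]].
det(H) = 10·10 − (-4)² = 84.
det(H) > 0 and tr(H) = 20 > 0, so H is positive definite and the point is a local minimum.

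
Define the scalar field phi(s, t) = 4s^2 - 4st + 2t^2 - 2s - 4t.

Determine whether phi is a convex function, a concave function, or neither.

phi is quadratic, so its Hessian is the constant matrix H = [[8, -4], [-4, 4]].
det(H) = 16, tr(H) = 12.
det(H) > 0 and tr(H) > 0, so H is positive definite everywhere: convex.

convex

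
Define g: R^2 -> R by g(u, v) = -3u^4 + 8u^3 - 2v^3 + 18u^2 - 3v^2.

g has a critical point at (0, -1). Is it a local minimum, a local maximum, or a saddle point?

local minimum

The mixed partial ∂²g/∂u∂v is 0, so the Hessian at any point is diag(g_uu, g_vv) = diag(12(-3u^2 + 4u + 3), -6(2v + 1)).
At (0, -1): H = diag(36, 6).
Both eigenvalues are positive, so H is positive definite: a local minimum.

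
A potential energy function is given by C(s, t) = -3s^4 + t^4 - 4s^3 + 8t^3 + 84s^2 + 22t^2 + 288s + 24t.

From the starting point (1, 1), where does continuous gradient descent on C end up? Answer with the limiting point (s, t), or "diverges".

(-2, -1)

C is separable, so gradient descent decouples: s follows -∂C/∂s, t follows -∂C/∂t.
∂C/∂s = -12(s - 4)(s + 2)(s + 3); at s=1 this is 432, so s decreases.
∂C/∂t = 4(t + 1)(t + 2)(t + 3); at t=1 this is 96, so t decreases.
s converges to its nearest critical value -2 (a local min of the s-part); t converges to -1. The iterate converges to (-2, -1).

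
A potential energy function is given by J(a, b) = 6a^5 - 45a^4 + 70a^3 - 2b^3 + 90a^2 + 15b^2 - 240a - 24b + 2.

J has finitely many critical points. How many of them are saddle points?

J separates as a function of a plus a function of b, so ∇J=0 decouples.
∂J/∂a = 30(a - 4)(a - 2)(a - 1)(a + 1) = 0 at a ∈ {-1, 1, 2, 4}; ∂J/∂b = -6(b - 4)(b - 1) = 0 at b ∈ {1, 4}.
The Hessian is diagonal: diag(J_aa, J_bb). Second derivatives: J_aa(-1)=-900, J_aa(1)=180, J_aa(2)=-180, J_aa(4)=900; J_bb(1)=18, J_bb(4)=-18.
Saddle points occur where the two diagonal entries have opposite signs: (-1, 1), (1, 4), (2, 1), (4, 4). Count: 4.

4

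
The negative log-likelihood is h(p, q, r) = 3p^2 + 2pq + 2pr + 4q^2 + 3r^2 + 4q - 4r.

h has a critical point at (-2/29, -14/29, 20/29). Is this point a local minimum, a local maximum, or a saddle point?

The Hessian is constant: H = [[6, 2, 2], [2, 8, 0], [2, 0, 6]].
Leading principal minors: Δ₁ = 6, Δ₂ = 44, Δ₃ = 232.
All leading minors are positive, so H is positive definite: a local minimum.

local minimum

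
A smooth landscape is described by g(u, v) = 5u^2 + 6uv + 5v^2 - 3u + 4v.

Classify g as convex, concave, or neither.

g is quadratic, so its Hessian is the constant matrix H = [[10, 6], [6, 10]].
det(H) = 64, tr(H) = 20.
det(H) > 0 and tr(H) > 0, so H is positive definite everywhere: convex.

convex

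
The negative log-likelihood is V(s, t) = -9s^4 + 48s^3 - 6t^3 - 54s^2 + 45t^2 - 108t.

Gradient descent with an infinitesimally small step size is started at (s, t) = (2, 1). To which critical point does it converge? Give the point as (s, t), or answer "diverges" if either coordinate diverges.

(1, 2)

V is separable, so gradient descent decouples: s follows -∂V/∂s, t follows -∂V/∂t.
∂V/∂s = -36s(s - 3)(s - 1); at s=2 this is 72, so s decreases.
∂V/∂t = -18(t - 3)(t - 2); at t=1 this is -36, so t increases.
s converges to its nearest critical value 1 (a local min of the s-part); t converges to 2. The iterate converges to (1, 2).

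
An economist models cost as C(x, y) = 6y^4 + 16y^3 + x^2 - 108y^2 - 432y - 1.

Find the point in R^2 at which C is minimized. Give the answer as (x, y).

C(x,y) separates as P(x) + Q(y) − 1, so its minimum is min P + min Q − 1.
P'(x) = 2x vanishes at x ∈ {0}; Q'(y) = 24(y - 3)(y + 2)(y + 3) vanishes at y ∈ {-3, -2, 3}.
Local minima of P (where P''>0): P(0)=0. Local minima of Q: Q(-3)=378, Q(3)=-1350.
So the global minimum of C is P(0) + Q(3) − 1 = 0 − 1350 − 1 = -1351, attained at (0, 3).

(0, 3)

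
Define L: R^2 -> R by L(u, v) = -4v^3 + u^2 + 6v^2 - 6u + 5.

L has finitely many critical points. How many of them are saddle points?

L separates as a function of u plus a function of v, so ∇L=0 decouples.
∂L/∂u = 2(u - 3) = 0 at u ∈ {3}; ∂L/∂v = -12v(v - 1) = 0 at v ∈ {0, 1}.
The Hessian is diagonal: diag(L_uu, L_vv). Second derivatives: L_uu(3)=2; L_vv(0)=12, L_vv(1)=-12.
Saddle points occur where the two diagonal entries have opposite signs: (3, 1). Count: 1.

1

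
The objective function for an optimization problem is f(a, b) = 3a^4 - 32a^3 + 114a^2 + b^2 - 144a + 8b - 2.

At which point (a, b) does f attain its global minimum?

(1, -4)

f(a,b) separates as P(a) + Q(b) − 2, so its minimum is min P + min Q − 2.
P'(a) = 12(a - 4)(a - 3)(a - 1) vanishes at a ∈ {1, 3, 4}; Q'(b) = 2b + 8 vanishes at b ∈ {-4}.
Local minima of P (where P''>0): P(1)=-59, P(4)=-32. Local minima of Q: Q(-4)=-16.
So the global minimum of f is P(1) + Q(-4) − 2 = -59 − 16 − 2 = -77, attained at (1, -4).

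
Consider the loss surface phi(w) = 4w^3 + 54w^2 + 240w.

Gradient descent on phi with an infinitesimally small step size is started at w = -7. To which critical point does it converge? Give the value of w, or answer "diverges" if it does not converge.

phi'(w) = 12(w + 4)(w + 5), so phi'(-7) = 72.
Gradient descent moves in the -phi' direction, i.e. w is decreasing.
There is no critical point below w=-7, and phi' keeps the same sign, so the iterate runs off to −∞.

diverges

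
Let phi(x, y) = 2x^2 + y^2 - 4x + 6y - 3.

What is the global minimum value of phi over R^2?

-14

phi(x,y) separates as P(x) + Q(y) − 3, so its minimum is min P + min Q − 3.
P'(x) = 4x - 4 vanishes at x ∈ {1}; Q'(y) = 2y + 6 vanishes at y ∈ {-3}.
Local minima of P (where P''>0): P(1)=-2. Local minima of Q: Q(-3)=-9.
So the global minimum of phi is P(1) + Q(-3) − 3 = -2 − 9 − 3 = -14, attained at (1, -3).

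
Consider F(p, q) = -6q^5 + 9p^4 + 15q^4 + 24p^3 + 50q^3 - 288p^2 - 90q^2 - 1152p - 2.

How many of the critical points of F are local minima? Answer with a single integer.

F separates as a function of p plus a function of q, so ∇F=0 decouples.
∂F/∂p = 36(p - 4)(p + 2)(p + 4) = 0 at p ∈ {-4, -2, 4}; ∂F/∂q = -30q(q - 3)(q - 1)(q + 2) = 0 at q ∈ {-2, 0, 1, 3}.
The Hessian is diagonal: diag(F_pp, F_qq). Second derivatives: F_pp(-4)=576, F_pp(-2)=-432, F_pp(4)=1728; F_qq(-2)=900, F_qq(0)=-180, F_qq(1)=180, F_qq(3)=-900.
Local minima occur where both diagonal entries positive: (-4, -2), (-4, 1), (4, -2), (4, 1). Count: 4.

4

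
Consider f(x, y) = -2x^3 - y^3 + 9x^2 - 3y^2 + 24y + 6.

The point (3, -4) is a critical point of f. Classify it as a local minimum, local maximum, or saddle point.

The mixed partial ∂²f/∂x∂y is 0, so the Hessian at any point is diag(f_xx, f_yy) = diag(6(-2x + 3), -6(y + 1)).
At (3, -4): H = diag(-18, 18).
The eigenvalues have opposite signs, so H is indefinite: a saddle point.

saddle point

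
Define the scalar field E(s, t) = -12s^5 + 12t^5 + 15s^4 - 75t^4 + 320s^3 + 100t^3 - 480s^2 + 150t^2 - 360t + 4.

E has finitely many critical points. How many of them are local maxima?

E separates as a function of s plus a function of t, so ∇E=0 decouples.
∂E/∂s = -60s(s - 4)(s - 1)(s + 4) = 0 at s ∈ {-4, 0, 1, 4}; ∂E/∂t = 60(t - 3)(t - 2)(t - 1)(t + 1) = 0 at t ∈ {-1, 1, 2, 3}.
The Hessian is diagonal: diag(E_ss, E_tt). Second derivatives: E_ss(-4)=9600, E_ss(0)=-960, E_ss(1)=900, E_ss(4)=-5760; E_tt(-1)=-1440, E_tt(1)=240, E_tt(2)=-180, E_tt(3)=480.
Local maxima occur where both diagonal entries negative: (0, -1), (0, 2), (4, -1), (4, 2). Count: 4.

4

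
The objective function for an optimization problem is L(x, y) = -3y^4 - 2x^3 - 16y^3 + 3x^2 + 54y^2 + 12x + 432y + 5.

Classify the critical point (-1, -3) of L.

The mixed partial ∂²L/∂x∂y is 0, so the Hessian at any point is diag(L_xx, L_yy) = diag(6(-2x + 1), 12(-3y^2 - 8y + 9)).
At (-1, -3): H = diag(18, 72).
Both eigenvalues are positive, so H is positive definite: a local minimum.

local minimum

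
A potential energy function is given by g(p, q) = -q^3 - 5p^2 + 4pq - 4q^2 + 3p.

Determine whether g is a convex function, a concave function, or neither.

neither

The term -q^3 is cubic, so the Hessian is not constant.
∂²g/∂q² = -6q - 8, which takes both signs as q varies (negative for sufficiently large q). A diagonal entry of the Hessian changing sign means the Hessian is neither positive- nor negative-semidefinite on all of R^2.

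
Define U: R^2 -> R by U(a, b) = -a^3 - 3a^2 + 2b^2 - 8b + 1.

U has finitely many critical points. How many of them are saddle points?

1

U separates as a function of a plus a function of b, so ∇U=0 decouples.
∂U/∂a = -3a(a + 2) = 0 at a ∈ {-2, 0}; ∂U/∂b = 4(b - 2) = 0 at b ∈ {2}.
The Hessian is diagonal: diag(U_aa, U_bb). Second derivatives: U_aa(-2)=6, U_aa(0)=-6; U_bb(2)=4.
Saddle points occur where the two diagonal entries have opposite signs: (0, 2). Count: 1.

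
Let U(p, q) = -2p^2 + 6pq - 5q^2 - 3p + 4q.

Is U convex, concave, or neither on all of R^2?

concave

U is quadratic, so its Hessian is the constant matrix H = [[-4, 6], [6, -10]].
det(H) = 4, tr(H) = -14.
det(H) > 0 and tr(H) < 0, so H is negative definite everywhere: concave.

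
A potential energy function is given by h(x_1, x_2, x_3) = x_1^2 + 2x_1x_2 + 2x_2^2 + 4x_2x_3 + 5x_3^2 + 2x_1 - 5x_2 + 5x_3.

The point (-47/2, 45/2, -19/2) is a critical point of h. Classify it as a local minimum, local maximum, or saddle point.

The Hessian is constant: H = [[2, 2, 0], [2, 4, 4], [0, 4, 10]].
Leading principal minors: Δ₁ = 2, Δ₂ = 4, Δ₃ = 8.
All leading minors are positive, so H is positive definite: a local minimum.

local minimum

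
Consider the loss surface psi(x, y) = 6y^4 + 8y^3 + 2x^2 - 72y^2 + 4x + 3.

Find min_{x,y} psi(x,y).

psi(x,y) separates as P(x) + Q(y) + 3, so its minimum is min P + min Q + 3.
P'(x) = 4x + 4 vanishes at x ∈ {-1}; Q'(y) = 24y(y - 2)(y + 3) vanishes at y ∈ {-3, 0, 2}.
Local minima of P (where P''>0): P(-1)=-2. Local minima of Q: Q(-3)=-378, Q(2)=-128.
So the global minimum of psi is P(-1) + Q(-3) + 3 = -2 − 378 + 3 = -377, attained at (-1, -3).

-377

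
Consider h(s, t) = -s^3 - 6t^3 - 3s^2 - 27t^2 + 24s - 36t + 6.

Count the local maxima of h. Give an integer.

h separates as a function of s plus a function of t, so ∇h=0 decouples.
∂h/∂s = -3(s - 2)(s + 4) = 0 at s ∈ {-4, 2}; ∂h/∂t = -18(t + 1)(t + 2) = 0 at t ∈ {-2, -1}.
The Hessian is diagonal: diag(h_ss, h_tt). Second derivatives: h_ss(-4)=18, h_ss(2)=-18; h_tt(-2)=18, h_tt(-1)=-18.
Local maxima occur where both diagonal entries negative: (2, -1). Count: 1.

1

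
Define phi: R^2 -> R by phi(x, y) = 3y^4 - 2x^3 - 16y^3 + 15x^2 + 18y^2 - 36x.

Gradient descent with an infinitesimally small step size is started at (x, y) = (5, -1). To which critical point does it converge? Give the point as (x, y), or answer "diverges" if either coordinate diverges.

diverges

phi is separable, so gradient descent decouples: x follows -∂phi/∂x, y follows -∂phi/∂y.
∂phi/∂x = -6(x - 3)(x - 2); at x=5 this is -36, so x increases.
∂phi/∂y = 12y(y - 3)(y - 1); at y=-1 this is -96, so y increases.
The x-coordinate has no critical point in that direction and runs off to infinity.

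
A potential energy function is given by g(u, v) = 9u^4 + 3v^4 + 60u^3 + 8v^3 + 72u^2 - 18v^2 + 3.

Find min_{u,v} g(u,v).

g(u,v) separates as P(u) + Q(v) + 3, so its minimum is min P + min Q + 3.
P'(u) = 36u(u + 1)(u + 4) vanishes at u ∈ {-4, -1, 0}; Q'(v) = 12v(v - 1)(v + 3) vanishes at v ∈ {-3, 0, 1}.
Local minima of P (where P''>0): P(-4)=-384, P(0)=0. Local minima of Q: Q(-3)=-135, Q(1)=-7.
So the global minimum of g is P(-4) + Q(-3) + 3 = -384 − 135 + 3 = -516, attained at (-4, -3).

-516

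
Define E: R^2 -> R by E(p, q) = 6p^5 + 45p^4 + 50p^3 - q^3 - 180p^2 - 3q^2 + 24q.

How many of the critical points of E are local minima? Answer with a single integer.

2

E separates as a function of p plus a function of q, so ∇E=0 decouples.
∂E/∂p = 30p(p - 1)(p + 3)(p + 4) = 0 at p ∈ {-4, -3, 0, 1}; ∂E/∂q = -3(q - 2)(q + 4) = 0 at q ∈ {-4, 2}.
The Hessian is diagonal: diag(E_pp, E_qq). Second derivatives: E_pp(-4)=-600, E_pp(-3)=360, E_pp(0)=-360, E_pp(1)=600; E_qq(-4)=18, E_qq(2)=-18.
Local minima occur where both diagonal entries positive: (-3, -4), (1, -4). Count: 2.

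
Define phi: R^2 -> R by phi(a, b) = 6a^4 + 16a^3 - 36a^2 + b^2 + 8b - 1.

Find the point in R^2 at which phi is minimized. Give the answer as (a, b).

phi(a,b) separates as P(a) + Q(b) − 1, so its minimum is min P + min Q − 1.
P'(a) = 24a(a - 1)(a + 3) vanishes at a ∈ {-3, 0, 1}; Q'(b) = 2b + 8 vanishes at b ∈ {-4}.
Local minima of P (where P''>0): P(-3)=-270, P(1)=-14. Local minima of Q: Q(-4)=-16.
So the global minimum of phi is P(-3) + Q(-4) − 1 = -270 − 16 − 1 = -287, attained at (-3, -4).

(-3, -4)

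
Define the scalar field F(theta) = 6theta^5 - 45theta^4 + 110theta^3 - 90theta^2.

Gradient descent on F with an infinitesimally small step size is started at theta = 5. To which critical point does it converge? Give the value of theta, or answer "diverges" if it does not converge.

F'(theta) = 30theta(theta - 3)(theta - 2)(theta - 1), so F'(5) = 3600.
Gradient descent moves in the -F' direction, i.e. theta is decreasing.
The nearest critical point in that direction is theta = 3, where F'' = 180 > 0 (a local minimum). The iterate converges there.

3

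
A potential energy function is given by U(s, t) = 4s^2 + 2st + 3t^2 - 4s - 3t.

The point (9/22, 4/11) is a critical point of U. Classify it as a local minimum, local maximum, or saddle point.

The Hessian of U is constant: H = [[8, 2], [2, 6]].
det(H) = 8·6 − 2² = 44.
det(H) > 0 and tr(H) = 14 > 0, so H is positive definite and the point is a local minimum.

local minimum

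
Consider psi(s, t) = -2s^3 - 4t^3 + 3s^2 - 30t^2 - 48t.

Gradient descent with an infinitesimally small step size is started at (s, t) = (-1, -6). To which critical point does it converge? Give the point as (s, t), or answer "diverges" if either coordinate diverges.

(0, -4)

psi is separable, so gradient descent decouples: s follows -∂psi/∂s, t follows -∂psi/∂t.
∂psi/∂s = -6s(s - 1); at s=-1 this is -12, so s increases.
∂psi/∂t = -12(t + 1)(t + 4); at t=-6 this is -120, so t increases.
s converges to its nearest critical value 0 (a local min of the s-part); t converges to -4. The iterate converges to (0, -4).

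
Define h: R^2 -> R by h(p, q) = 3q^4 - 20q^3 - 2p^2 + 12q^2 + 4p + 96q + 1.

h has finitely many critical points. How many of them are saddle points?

h separates as a function of p plus a function of q, so ∇h=0 decouples.
∂h/∂p = -4(p - 1) = 0 at p ∈ {1}; ∂h/∂q = 12(q - 4)(q - 2)(q + 1) = 0 at q ∈ {-1, 2, 4}.
The Hessian is diagonal: diag(h_pp, h_qq). Second derivatives: h_pp(1)=-4; h_qq(-1)=180, h_qq(2)=-72, h_qq(4)=120.
Saddle points occur where the two diagonal entries have opposite signs: (1, -1), (1, 4). Count: 2.

2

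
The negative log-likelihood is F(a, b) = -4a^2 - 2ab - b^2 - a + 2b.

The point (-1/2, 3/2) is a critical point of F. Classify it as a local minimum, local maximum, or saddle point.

local maximum

The Hessian of F is constant: H = [[-8, -2], [-2, -2]].
det(H) = (-8)·(-2) − (-2)² = 12.
det(H) > 0 and tr(H) = -10 < 0, so H is negative definite and the point is a local maximum.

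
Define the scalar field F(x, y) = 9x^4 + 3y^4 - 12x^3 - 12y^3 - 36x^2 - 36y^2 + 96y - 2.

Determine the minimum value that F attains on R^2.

F(x,y) separates as P(x) + Q(y) − 2, so its minimum is min P + min Q − 2.
P'(x) = 36x(x - 2)(x + 1) vanishes at x ∈ {-1, 0, 2}; Q'(y) = 12(y - 4)(y - 1)(y + 2) vanishes at y ∈ {-2, 1, 4}.
Local minima of P (where P''>0): P(-1)=-15, P(2)=-96. Local minima of Q: Q(-2)=-192, Q(4)=-192.
So the global minimum of F is P(2) + Q(-2) − 2 = -96 − 192 − 2 = -290, attained at (2, -2).

-290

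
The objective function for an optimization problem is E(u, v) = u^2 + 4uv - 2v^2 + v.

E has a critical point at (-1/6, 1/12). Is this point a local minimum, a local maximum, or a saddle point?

saddle point

The Hessian of E is constant: H = [[2, 4], [4, -4]].
det(H) = 2·(-4) − 4² = -24.
Since det(H) < 0, H is indefinite and the critical point is a saddle point.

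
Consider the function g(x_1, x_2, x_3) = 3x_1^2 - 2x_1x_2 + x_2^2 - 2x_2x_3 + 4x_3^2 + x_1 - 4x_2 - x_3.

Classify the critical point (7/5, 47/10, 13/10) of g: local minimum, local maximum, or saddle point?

local minimum

The Hessian is constant: H = [[6, -2, 0], [-2, 2, -2], [0, -2, 8]].
Leading principal minors: Δ₁ = 6, Δ₂ = 8, Δ₃ = 40.
All leading minors are positive, so H is positive definite: a local minimum.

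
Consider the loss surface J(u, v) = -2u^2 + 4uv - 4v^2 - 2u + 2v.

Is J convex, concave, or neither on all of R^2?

concave

J is quadratic, so its Hessian is the constant matrix H = [[-4, 4], [4, -8]].
det(H) = 16, tr(H) = -12.
det(H) > 0 and tr(H) < 0, so H is negative definite everywhere: concave.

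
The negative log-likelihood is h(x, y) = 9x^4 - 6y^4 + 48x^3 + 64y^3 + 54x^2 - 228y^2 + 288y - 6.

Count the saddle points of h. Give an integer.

h separates as a function of x plus a function of y, so ∇h=0 decouples.
∂h/∂x = 36x(x + 1)(x + 3) = 0 at x ∈ {-3, -1, 0}; ∂h/∂y = -24(y - 4)(y - 3)(y - 1) = 0 at y ∈ {1, 3, 4}.
The Hessian is diagonal: diag(h_xx, h_yy). Second derivatives: h_xx(-3)=216, h_xx(-1)=-72, h_xx(0)=108; h_yy(1)=-144, h_yy(3)=48, h_yy(4)=-72.
Saddle points occur where the two diagonal entries have opposite signs: (-3, 1), (-3, 4), (-1, 3), (0, 1), (0, 4). Count: 5.

5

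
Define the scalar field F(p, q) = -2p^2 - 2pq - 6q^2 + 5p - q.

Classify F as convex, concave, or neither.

F is quadratic, so its Hessian is the constant matrix H = [[-4, -2], [-2, -12]].
det(H) = 44, tr(H) = -16.
det(H) > 0 and tr(H) < 0, so H is negative definite everywhere: concave.

concave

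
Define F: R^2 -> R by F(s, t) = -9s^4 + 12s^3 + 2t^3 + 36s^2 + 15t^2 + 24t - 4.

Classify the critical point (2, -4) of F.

The mixed partial ∂²F/∂s∂t is 0, so the Hessian at any point is diag(F_ss, F_tt) = diag(36(-3s^2 + 2s + 2), 6(2t + 5)).
At (2, -4): H = diag(-216, -18).
Both eigenvalues are negative, so H is negative definite: a local maximum.

local maximum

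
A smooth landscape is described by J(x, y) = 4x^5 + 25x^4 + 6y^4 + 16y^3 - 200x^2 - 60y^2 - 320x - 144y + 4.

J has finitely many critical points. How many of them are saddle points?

J separates as a function of x plus a function of y, so ∇J=0 decouples.
∂J/∂x = 20(x - 2)(x + 1)(x + 2)(x + 4) = 0 at x ∈ {-4, -2, -1, 2}; ∂J/∂y = 24(y - 2)(y + 1)(y + 3) = 0 at y ∈ {-3, -1, 2}.
The Hessian is diagonal: diag(J_xx, J_yy). Second derivatives: J_xx(-4)=-720, J_xx(-2)=160, J_xx(-1)=-180, J_xx(2)=1440; J_yy(-3)=240, J_yy(-1)=-144, J_yy(2)=360.
Saddle points occur where the two diagonal entries have opposite signs: (-4, -3), (-4, 2), (-2, -1), (-1, -3), (-1, 2), (2, -1). Count: 6.

6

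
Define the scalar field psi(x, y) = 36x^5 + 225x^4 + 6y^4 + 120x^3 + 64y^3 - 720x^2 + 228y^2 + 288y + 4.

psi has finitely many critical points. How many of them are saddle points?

psi separates as a function of x plus a function of y, so ∇psi=0 decouples.
∂psi/∂x = 180x(x - 1)(x + 2)(x + 4) = 0 at x ∈ {-4, -2, 0, 1}; ∂psi/∂y = 24(y + 1)(y + 3)(y + 4) = 0 at y ∈ {-4, -3, -1}.
The Hessian is diagonal: diag(psi_xx, psi_yy). Second derivatives: psi_xx(-4)=-7200, psi_xx(-2)=2160, psi_xx(0)=-1440, psi_xx(1)=2700; psi_yy(-4)=72, psi_yy(-3)=-48, psi_yy(-1)=144.
Saddle points occur where the two diagonal entries have opposite signs: (-4, -4), (-4, -1), (-2, -3), (0, -4), (0, -1), (1, -3). Count: 6.

6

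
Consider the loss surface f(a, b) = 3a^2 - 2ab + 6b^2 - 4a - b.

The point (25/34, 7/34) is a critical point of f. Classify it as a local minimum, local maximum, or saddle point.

local minimum

The Hessian of f is constant: H = [[6, -2], [-2, 12]].
det(H) = 6·12 − (-2)² = 68.
det(H) > 0 and tr(H) = 18 > 0, so H is positive definite and the point is a local minimum.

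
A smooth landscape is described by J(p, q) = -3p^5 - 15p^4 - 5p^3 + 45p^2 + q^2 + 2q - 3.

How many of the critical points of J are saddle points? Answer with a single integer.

J separates as a function of p plus a function of q, so ∇J=0 decouples.
∂J/∂p = -15p(p - 1)(p + 2)(p + 3) = 0 at p ∈ {-3, -2, 0, 1}; ∂J/∂q = 2(q + 1) = 0 at q ∈ {-1}.
The Hessian is diagonal: diag(J_pp, J_qq). Second derivatives: J_pp(-3)=180, J_pp(-2)=-90, J_pp(0)=90, J_pp(1)=-180; J_qq(-1)=2.
Saddle points occur where the two diagonal entries have opposite signs: (-2, -1), (1, -1). Count: 2.

2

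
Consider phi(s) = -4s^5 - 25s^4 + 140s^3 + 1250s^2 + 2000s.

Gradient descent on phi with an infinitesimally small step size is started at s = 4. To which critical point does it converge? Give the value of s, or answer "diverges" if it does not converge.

-1

phi'(s) = -20(s - 5)(s + 1)(s + 4)(s + 5), so phi'(4) = 7200.
Gradient descent moves in the -phi' direction, i.e. s is decreasing.
The nearest critical point in that direction is s = -1, where phi'' = 1440 > 0 (a local minimum). The iterate converges there.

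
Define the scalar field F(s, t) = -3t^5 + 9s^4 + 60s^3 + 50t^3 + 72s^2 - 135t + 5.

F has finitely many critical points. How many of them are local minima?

4

F separates as a function of s plus a function of t, so ∇F=0 decouples.
∂F/∂s = 36s(s + 1)(s + 4) = 0 at s ∈ {-4, -1, 0}; ∂F/∂t = -15(t - 3)(t - 1)(t + 1)(t + 3) = 0 at t ∈ {-3, -1, 1, 3}.
The Hessian is diagonal: diag(F_ss, F_tt). Second derivatives: F_ss(-4)=432, F_ss(-1)=-108, F_ss(0)=144; F_tt(-3)=720, F_tt(-1)=-240, F_tt(1)=240, F_tt(3)=-720.
Local minima occur where both diagonal entries positive: (-4, -3), (-4, 1), (0, -3), (0, 1). Count: 4.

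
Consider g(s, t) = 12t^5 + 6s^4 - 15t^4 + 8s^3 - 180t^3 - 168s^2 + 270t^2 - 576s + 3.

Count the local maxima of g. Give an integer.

g separates as a function of s plus a function of t, so ∇g=0 decouples.
∂g/∂s = 24(s - 4)(s + 2)(s + 3) = 0 at s ∈ {-3, -2, 4}; ∂g/∂t = 60t(t - 3)(t - 1)(t + 3) = 0 at t ∈ {-3, 0, 1, 3}.
The Hessian is diagonal: diag(g_ss, g_tt). Second derivatives: g_ss(-3)=168, g_ss(-2)=-144, g_ss(4)=1008; g_tt(-3)=-4320, g_tt(0)=540, g_tt(1)=-480, g_tt(3)=2160.
Local maxima occur where both diagonal entries negative: (-2, -3), (-2, 1). Count: 2.

2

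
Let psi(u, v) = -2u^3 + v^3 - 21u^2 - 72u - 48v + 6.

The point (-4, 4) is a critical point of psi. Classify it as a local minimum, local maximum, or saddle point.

local minimum

The mixed partial ∂²psi/∂u∂v is 0, so the Hessian at any point is diag(psi_uu, psi_vv) = diag(-6(2u + 7), 6v).
At (-4, 4): H = diag(6, 24).
Both eigenvalues are positive, so H is positive definite: a local minimum.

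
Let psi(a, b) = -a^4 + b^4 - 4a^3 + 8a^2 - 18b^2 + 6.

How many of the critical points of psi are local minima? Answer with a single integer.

psi separates as a function of a plus a function of b, so ∇psi=0 decouples.
∂psi/∂a = -4a(a - 1)(a + 4) = 0 at a ∈ {-4, 0, 1}; ∂psi/∂b = 4b(b - 3)(b + 3) = 0 at b ∈ {-3, 0, 3}.
The Hessian is diagonal: diag(psi_aa, psi_bb). Second derivatives: psi_aa(-4)=-80, psi_aa(0)=16, psi_aa(1)=-20; psi_bb(-3)=72, psi_bb(0)=-36, psi_bb(3)=72.
Local minima occur where both diagonal entries positive: (0, -3), (0, 3). Count: 2.

2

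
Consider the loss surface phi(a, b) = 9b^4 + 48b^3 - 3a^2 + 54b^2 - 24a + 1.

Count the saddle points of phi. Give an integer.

phi separates as a function of a plus a function of b, so ∇phi=0 decouples.
∂phi/∂a = -6(a + 4) = 0 at a ∈ {-4}; ∂phi/∂b = 36b(b + 1)(b + 3) = 0 at b ∈ {-3, -1, 0}.
The Hessian is diagonal: diag(phi_aa, phi_bb). Second derivatives: phi_aa(-4)=-6; phi_bb(-3)=216, phi_bb(-1)=-72, phi_bb(0)=108.
Saddle points occur where the two diagonal entries have opposite signs: (-4, -3), (-4, 0). Count: 2.

2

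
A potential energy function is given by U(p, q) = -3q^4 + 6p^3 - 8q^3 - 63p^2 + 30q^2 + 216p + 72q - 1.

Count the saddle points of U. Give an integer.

3

U separates as a function of p plus a function of q, so ∇U=0 decouples.
∂U/∂p = 18(p - 4)(p - 3) = 0 at p ∈ {3, 4}; ∂U/∂q = -12(q - 2)(q + 1)(q + 3) = 0 at q ∈ {-3, -1, 2}.
The Hessian is diagonal: diag(U_pp, U_qq). Second derivatives: U_pp(3)=-18, U_pp(4)=18; U_qq(-3)=-120, U_qq(-1)=72, U_qq(2)=-180.
Saddle points occur where the two diagonal entries have opposite signs: (3, -1), (4, -3), (4, 2). Count: 3.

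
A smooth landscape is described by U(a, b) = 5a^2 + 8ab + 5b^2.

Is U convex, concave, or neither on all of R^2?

convex

U is quadratic, so its Hessian is the constant matrix H = [[10, 8], [8, 10]].
det(H) = 36, tr(H) = 20.
det(H) > 0 and tr(H) > 0, so H is positive definite everywhere: convex.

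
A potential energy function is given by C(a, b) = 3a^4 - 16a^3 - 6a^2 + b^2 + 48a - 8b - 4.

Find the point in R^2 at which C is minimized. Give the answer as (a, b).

(4, 4)

C(a,b) separates as P(a) + Q(b) − 4, so its minimum is min P + min Q − 4.
P'(a) = 12(a - 4)(a - 1)(a + 1) vanishes at a ∈ {-1, 1, 4}; Q'(b) = 2b - 8 vanishes at b ∈ {4}.
Local minima of P (where P''>0): P(-1)=-35, P(4)=-160. Local minima of Q: Q(4)=-16.
So the global minimum of C is P(4) + Q(4) − 4 = -160 − 16 − 4 = -180, attained at (4, 4).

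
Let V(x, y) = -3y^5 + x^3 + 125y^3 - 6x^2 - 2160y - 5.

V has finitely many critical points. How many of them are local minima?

V separates as a function of x plus a function of y, so ∇V=0 decouples.
∂V/∂x = 3x(x - 4) = 0 at x ∈ {0, 4}; ∂V/∂y = -15(y - 4)(y - 3)(y + 3)(y + 4) = 0 at y ∈ {-4, -3, 3, 4}.
The Hessian is diagonal: diag(V_xx, V_yy). Second derivatives: V_xx(0)=-12, V_xx(4)=12; V_yy(-4)=840, V_yy(-3)=-630, V_yy(3)=630, V_yy(4)=-840.
Local minima occur where both diagonal entries positive: (4, -4), (4, 3). Count: 2.

2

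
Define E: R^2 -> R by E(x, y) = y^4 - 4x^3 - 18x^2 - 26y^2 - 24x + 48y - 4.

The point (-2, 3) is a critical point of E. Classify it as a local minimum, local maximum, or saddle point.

The mixed partial ∂²E/∂x∂y is 0, so the Hessian at any point is diag(E_xx, E_yy) = diag(-12(2x + 3), 4(3y^2 - 13)).
At (-2, 3): H = diag(12, 56).
Both eigenvalues are positive, so H is positive definite: a local minimum.

local minimum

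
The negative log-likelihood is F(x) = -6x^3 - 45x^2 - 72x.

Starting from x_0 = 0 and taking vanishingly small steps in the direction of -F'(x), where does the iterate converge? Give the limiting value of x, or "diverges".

diverges

F'(x) = -18(x + 1)(x + 4), so F'(0) = -72.
Gradient descent moves in the -F' direction, i.e. x is increasing.
There is no critical point above x=0, and F' keeps the same sign, so the iterate runs off to +∞.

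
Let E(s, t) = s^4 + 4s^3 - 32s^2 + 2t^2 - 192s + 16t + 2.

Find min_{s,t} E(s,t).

E(s,t) separates as P(s) + Q(t) + 2, so its minimum is min P + min Q + 2.
P'(s) = 4(s - 4)(s + 3)(s + 4) vanishes at s ∈ {-4, -3, 4}; Q'(t) = 4(t + 4) vanishes at t ∈ {-4}.
Local minima of P (where P''>0): P(-4)=256, P(4)=-768. Local minima of Q: Q(-4)=-32.
So the global minimum of E is P(4) + Q(-4) + 2 = -768 − 32 + 2 = -798, attained at (4, -4).

-798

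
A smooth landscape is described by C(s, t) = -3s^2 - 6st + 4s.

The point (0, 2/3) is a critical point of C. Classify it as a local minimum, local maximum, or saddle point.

The Hessian of C is constant: H = [[-6, -6], [-6, 0]].
det(H) = (-6)·0 − (-6)² = -36.
Since det(H) < 0, H is indefinite and the critical point is a saddle point.

saddle point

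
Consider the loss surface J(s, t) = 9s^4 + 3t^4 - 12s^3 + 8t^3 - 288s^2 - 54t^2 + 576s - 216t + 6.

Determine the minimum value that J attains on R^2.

-4509

J(s,t) separates as P(s) + Q(t) + 6, so its minimum is min P + min Q + 6.
P'(s) = 36(s - 4)(s - 1)(s + 4) vanishes at s ∈ {-4, 1, 4}; Q'(t) = 12(t - 3)(t + 2)(t + 3) vanishes at t ∈ {-3, -2, 3}.
Local minima of P (where P''>0): P(-4)=-3840, P(4)=-768. Local minima of Q: Q(-3)=189, Q(3)=-675.
So the global minimum of J is P(-4) + Q(3) + 6 = -3840 − 675 + 6 = -4509, attained at (-4, 3).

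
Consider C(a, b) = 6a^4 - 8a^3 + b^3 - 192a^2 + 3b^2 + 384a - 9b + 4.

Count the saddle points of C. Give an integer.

3

C separates as a function of a plus a function of b, so ∇C=0 decouples.
∂C/∂a = 24(a - 4)(a - 1)(a + 4) = 0 at a ∈ {-4, 1, 4}; ∂C/∂b = 3(b - 1)(b + 3) = 0 at b ∈ {-3, 1}.
The Hessian is diagonal: diag(C_aa, C_bb). Second derivatives: C_aa(-4)=960, C_aa(1)=-360, C_aa(4)=576; C_bb(-3)=-12, C_bb(1)=12.
Saddle points occur where the two diagonal entries have opposite signs: (-4, -3), (1, 1), (4, -3). Count: 3.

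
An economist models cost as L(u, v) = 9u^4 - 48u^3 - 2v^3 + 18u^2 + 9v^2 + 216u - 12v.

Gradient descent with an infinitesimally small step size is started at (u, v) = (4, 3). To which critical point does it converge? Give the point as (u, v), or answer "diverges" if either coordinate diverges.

L is separable, so gradient descent decouples: u follows -∂L/∂u, v follows -∂L/∂v.
∂L/∂u = 36(u - 3)(u - 2)(u + 1); at u=4 this is 360, so u decreases.
∂L/∂v = -6(v - 2)(v - 1); at v=3 this is -12, so v increases.
The v-coordinate has no critical point in that direction and runs off to infinity.

diverges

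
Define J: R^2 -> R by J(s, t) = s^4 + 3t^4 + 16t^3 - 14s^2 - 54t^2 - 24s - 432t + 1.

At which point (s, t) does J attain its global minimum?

(3, 3)

J(s,t) separates as P(s) + Q(t) + 1, so its minimum is min P + min Q + 1.
P'(s) = 4(s - 3)(s + 1)(s + 2) vanishes at s ∈ {-2, -1, 3}; Q'(t) = 12(t - 3)(t + 3)(t + 4) vanishes at t ∈ {-4, -3, 3}.
Local minima of P (where P''>0): P(-2)=8, P(3)=-117. Local minima of Q: Q(-4)=608, Q(3)=-1107.
So the global minimum of J is P(3) + Q(3) + 1 = -117 − 1107 + 1 = -1223, attained at (3, 3).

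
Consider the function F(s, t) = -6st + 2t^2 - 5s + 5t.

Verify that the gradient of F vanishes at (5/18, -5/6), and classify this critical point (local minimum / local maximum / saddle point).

saddle point

∇F = (-6t - 5, -6s + 4t + 5); substituting (5/18, -5/6) gives ∇F = (0, 0), so (5/18, -5/6) is indeed a critical point.
The Hessian of F is constant: H = [[0, -6], [-6, 4]].
det(H) = 0·4 − (-6)² = -36.
Since det(H) < 0, H is indefinite and the critical point is a saddle point.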